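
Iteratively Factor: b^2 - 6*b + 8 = (b - 2)*(b - 4)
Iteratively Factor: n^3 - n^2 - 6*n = (n + 2)*(n^2 - 3*n) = (n - 3)*(n + 2)*(n)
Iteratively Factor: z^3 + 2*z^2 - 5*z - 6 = (z + 3)*(z^2 - z - 2) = (z + 1)*(z + 3)*(z - 2)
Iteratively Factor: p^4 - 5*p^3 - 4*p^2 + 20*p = (p - 5)*(p^3 - 4*p) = (p - 5)*(p + 2)*(p^2 - 2*p) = (p - 5)*(p - 2)*(p + 2)*(p)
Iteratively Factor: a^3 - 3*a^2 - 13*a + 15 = (a - 1)*(a^2 - 2*a - 15) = (a - 1)*(a + 3)*(a - 5)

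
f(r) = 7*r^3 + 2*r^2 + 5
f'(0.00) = 0.00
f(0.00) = 5.00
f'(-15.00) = 4665.00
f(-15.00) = -23170.00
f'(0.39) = 4.75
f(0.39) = 5.72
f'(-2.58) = 129.46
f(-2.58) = -101.90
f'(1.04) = 26.87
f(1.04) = 15.04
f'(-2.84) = 158.02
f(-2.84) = -139.21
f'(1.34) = 43.07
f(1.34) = 25.43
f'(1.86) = 80.09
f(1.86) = 56.96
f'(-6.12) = 762.06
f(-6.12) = -1524.64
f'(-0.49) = 3.08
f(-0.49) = 4.66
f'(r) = 21*r^2 + 4*r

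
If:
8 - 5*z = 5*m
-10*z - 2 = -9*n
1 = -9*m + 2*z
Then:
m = 1/5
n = 16/9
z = 7/5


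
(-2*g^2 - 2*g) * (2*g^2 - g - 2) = -4*g^4 - 2*g^3 + 6*g^2 + 4*g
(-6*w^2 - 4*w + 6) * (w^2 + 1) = -6*w^4 - 4*w^3 - 4*w + 6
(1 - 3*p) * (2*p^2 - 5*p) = -6*p^3 + 17*p^2 - 5*p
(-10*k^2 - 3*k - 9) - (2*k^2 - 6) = -12*k^2 - 3*k - 3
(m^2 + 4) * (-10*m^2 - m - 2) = -10*m^4 - m^3 - 42*m^2 - 4*m - 8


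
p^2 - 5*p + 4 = (p - 4)*(p - 1)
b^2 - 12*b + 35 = (b - 7)*(b - 5)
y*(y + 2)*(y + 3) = y^3 + 5*y^2 + 6*y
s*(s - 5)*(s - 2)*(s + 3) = s^4 - 4*s^3 - 11*s^2 + 30*s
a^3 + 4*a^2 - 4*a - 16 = (a - 2)*(a + 2)*(a + 4)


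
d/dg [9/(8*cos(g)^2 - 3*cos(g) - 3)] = 9*(16*cos(g) - 3)*sin(g)/(-8*cos(g)^2 + 3*cos(g) + 3)^2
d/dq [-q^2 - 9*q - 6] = -2*q - 9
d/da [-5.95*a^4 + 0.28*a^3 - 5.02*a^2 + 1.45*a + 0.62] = -23.8*a^3 + 0.84*a^2 - 10.04*a + 1.45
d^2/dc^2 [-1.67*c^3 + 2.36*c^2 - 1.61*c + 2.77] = 4.72 - 10.02*c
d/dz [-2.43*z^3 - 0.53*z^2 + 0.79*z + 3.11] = -7.29*z^2 - 1.06*z + 0.79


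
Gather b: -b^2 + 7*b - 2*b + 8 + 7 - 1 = -b^2 + 5*b + 14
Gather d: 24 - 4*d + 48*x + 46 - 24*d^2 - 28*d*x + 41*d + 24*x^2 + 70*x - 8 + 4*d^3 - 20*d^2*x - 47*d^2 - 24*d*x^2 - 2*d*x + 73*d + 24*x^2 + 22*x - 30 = 4*d^3 + d^2*(-20*x - 71) + d*(-24*x^2 - 30*x + 110) + 48*x^2 + 140*x + 32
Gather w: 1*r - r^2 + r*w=-r^2 + r*w + r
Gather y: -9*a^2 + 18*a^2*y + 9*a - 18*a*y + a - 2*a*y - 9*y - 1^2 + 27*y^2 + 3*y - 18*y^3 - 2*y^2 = -9*a^2 + 10*a - 18*y^3 + 25*y^2 + y*(18*a^2 - 20*a - 6) - 1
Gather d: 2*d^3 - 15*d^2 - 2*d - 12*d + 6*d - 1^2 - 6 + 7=2*d^3 - 15*d^2 - 8*d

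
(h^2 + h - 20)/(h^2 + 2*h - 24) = (h + 5)/(h + 6)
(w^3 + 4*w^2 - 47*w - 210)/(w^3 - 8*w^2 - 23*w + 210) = (w + 6)/(w - 6)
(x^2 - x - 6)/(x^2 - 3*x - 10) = (x - 3)/(x - 5)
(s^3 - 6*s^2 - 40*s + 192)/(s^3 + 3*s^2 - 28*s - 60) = (s^2 - 12*s + 32)/(s^2 - 3*s - 10)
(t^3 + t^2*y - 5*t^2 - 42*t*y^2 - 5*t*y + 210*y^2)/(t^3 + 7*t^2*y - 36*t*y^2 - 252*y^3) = (t - 5)/(t + 6*y)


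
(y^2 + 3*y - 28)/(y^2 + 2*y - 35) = (y - 4)/(y - 5)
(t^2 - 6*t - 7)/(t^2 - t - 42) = (t + 1)/(t + 6)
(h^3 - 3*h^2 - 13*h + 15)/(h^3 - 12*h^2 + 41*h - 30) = (h + 3)/(h - 6)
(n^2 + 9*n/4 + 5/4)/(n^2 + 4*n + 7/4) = (4*n^2 + 9*n + 5)/(4*n^2 + 16*n + 7)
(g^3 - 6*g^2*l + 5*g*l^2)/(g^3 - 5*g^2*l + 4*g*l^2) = (g - 5*l)/(g - 4*l)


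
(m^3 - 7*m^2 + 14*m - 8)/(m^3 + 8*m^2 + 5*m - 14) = (m^2 - 6*m + 8)/(m^2 + 9*m + 14)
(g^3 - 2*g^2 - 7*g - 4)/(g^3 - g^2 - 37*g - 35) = (g^2 - 3*g - 4)/(g^2 - 2*g - 35)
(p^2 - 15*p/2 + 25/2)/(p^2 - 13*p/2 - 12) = (-2*p^2 + 15*p - 25)/(-2*p^2 + 13*p + 24)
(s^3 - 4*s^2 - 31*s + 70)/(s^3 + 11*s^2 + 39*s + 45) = (s^2 - 9*s + 14)/(s^2 + 6*s + 9)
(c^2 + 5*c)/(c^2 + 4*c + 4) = c*(c + 5)/(c^2 + 4*c + 4)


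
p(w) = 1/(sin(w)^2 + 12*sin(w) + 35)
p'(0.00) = -0.00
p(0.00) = 0.03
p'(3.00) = 0.01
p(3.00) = 0.03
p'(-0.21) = -0.01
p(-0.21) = 0.03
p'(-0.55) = -0.01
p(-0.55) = 0.03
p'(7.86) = 0.00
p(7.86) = 0.02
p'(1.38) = -0.00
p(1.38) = 0.02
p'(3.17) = 0.01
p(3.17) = 0.03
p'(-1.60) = 0.00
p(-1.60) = 0.04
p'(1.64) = 0.00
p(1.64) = 0.02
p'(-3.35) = 0.01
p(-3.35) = 0.03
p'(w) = (-2*sin(w)*cos(w) - 12*cos(w))/(sin(w)^2 + 12*sin(w) + 35)^2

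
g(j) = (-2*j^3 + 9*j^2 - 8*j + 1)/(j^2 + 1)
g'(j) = -2*j*(-2*j^3 + 9*j^2 - 8*j + 1)/(j^2 + 1)^2 + (-6*j^2 + 18*j - 8)/(j^2 + 1) = 2*(-j^4 + j^2 + 8*j - 4)/(j^4 + 2*j^2 + 1)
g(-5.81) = 21.39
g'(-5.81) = -1.91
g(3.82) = -0.62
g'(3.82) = -1.41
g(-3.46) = 16.90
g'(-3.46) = -1.94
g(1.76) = 0.95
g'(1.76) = 0.43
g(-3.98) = 17.90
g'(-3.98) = -1.91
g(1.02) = 0.04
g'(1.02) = 1.98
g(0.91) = -0.18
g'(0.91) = 2.05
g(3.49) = -0.18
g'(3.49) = -1.29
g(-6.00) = 21.76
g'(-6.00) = -1.92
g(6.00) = -4.19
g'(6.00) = -1.78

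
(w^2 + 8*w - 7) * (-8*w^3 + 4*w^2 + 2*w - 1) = -8*w^5 - 60*w^4 + 90*w^3 - 13*w^2 - 22*w + 7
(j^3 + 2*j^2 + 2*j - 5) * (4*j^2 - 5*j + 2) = 4*j^5 + 3*j^4 - 26*j^2 + 29*j - 10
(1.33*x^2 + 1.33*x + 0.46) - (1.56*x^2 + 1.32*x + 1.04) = -0.23*x^2 + 0.01*x - 0.58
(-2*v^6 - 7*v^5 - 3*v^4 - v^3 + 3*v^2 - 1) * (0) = 0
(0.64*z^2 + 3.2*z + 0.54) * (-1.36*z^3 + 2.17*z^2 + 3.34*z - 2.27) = -0.8704*z^5 - 2.9632*z^4 + 8.3472*z^3 + 10.407*z^2 - 5.4604*z - 1.2258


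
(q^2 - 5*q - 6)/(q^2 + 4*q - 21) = (q^2 - 5*q - 6)/(q^2 + 4*q - 21)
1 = 1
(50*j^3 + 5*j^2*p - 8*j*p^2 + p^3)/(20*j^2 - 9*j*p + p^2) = (-10*j^2 - 3*j*p + p^2)/(-4*j + p)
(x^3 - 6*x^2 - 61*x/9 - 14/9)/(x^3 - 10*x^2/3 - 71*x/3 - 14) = (x + 1/3)/(x + 3)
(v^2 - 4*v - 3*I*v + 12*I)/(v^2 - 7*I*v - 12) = (v - 4)/(v - 4*I)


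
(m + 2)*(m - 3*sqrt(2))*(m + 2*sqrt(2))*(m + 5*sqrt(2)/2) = m^4 + 2*m^3 + 3*sqrt(2)*m^3/2 - 17*m^2 + 3*sqrt(2)*m^2 - 30*sqrt(2)*m - 34*m - 60*sqrt(2)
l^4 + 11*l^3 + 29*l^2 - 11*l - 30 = (l - 1)*(l + 1)*(l + 5)*(l + 6)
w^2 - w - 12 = (w - 4)*(w + 3)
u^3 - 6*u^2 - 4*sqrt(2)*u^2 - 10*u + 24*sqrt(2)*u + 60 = (u - 6)*(u - 5*sqrt(2))*(u + sqrt(2))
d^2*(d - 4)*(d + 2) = d^4 - 2*d^3 - 8*d^2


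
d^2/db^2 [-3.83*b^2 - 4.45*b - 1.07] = -7.66000000000000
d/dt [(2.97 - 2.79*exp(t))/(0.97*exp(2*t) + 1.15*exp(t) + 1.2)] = (2.7063*exp(2*t) - 5.7618*exp(t) - 6.7635)*exp(t)/(0.9409*exp(4*t) + 2.231*exp(3*t) + 3.6505*exp(2*t) + 2.76*exp(t) + 1.44)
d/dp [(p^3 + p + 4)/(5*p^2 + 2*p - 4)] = (5*p^4 + 4*p^3 - 17*p^2 - 40*p - 12)/(25*p^4 + 20*p^3 - 36*p^2 - 16*p + 16)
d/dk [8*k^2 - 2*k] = 16*k - 2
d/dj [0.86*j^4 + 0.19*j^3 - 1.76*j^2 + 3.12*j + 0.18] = 3.44*j^3 + 0.57*j^2 - 3.52*j + 3.12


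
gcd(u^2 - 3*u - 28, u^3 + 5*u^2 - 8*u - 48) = u + 4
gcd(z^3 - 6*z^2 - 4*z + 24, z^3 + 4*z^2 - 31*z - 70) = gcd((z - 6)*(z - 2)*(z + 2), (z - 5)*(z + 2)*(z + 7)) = z + 2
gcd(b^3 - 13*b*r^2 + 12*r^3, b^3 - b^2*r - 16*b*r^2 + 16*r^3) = -b^2 - 3*b*r + 4*r^2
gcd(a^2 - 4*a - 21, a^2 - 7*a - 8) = 1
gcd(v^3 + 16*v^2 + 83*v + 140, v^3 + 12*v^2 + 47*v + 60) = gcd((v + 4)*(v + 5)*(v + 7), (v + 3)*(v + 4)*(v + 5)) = v^2 + 9*v + 20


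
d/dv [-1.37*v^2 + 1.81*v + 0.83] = 1.81 - 2.74*v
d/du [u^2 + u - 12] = 2*u + 1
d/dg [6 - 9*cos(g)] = 9*sin(g)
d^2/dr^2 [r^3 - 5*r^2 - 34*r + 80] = 6*r - 10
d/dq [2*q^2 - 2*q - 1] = 4*q - 2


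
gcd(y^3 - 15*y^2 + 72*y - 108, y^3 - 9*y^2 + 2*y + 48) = y - 3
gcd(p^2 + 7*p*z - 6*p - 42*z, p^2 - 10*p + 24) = p - 6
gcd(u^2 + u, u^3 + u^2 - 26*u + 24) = 1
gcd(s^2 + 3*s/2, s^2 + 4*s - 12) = 1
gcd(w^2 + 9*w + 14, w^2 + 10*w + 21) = w + 7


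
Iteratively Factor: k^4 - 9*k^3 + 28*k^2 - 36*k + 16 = (k - 4)*(k^3 - 5*k^2 + 8*k - 4) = (k - 4)*(k - 2)*(k^2 - 3*k + 2) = (k - 4)*(k - 2)^2*(k - 1)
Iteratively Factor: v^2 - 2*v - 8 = (v - 4)*(v + 2)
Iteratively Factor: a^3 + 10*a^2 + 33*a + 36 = (a + 3)*(a^2 + 7*a + 12) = (a + 3)^2*(a + 4)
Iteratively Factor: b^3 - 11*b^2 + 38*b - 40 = (b - 2)*(b^2 - 9*b + 20) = (b - 4)*(b - 2)*(b - 5)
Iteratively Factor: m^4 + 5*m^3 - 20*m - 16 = (m + 2)*(m^3 + 3*m^2 - 6*m - 8) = (m + 2)*(m + 4)*(m^2 - m - 2) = (m + 1)*(m + 2)*(m + 4)*(m - 2)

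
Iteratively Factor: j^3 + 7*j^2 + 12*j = (j)*(j^2 + 7*j + 12) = j*(j + 4)*(j + 3)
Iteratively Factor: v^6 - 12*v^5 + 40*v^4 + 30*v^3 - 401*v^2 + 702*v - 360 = (v - 5)*(v^5 - 7*v^4 + 5*v^3 + 55*v^2 - 126*v + 72) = (v - 5)*(v - 2)*(v^4 - 5*v^3 - 5*v^2 + 45*v - 36) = (v - 5)*(v - 2)*(v - 1)*(v^3 - 4*v^2 - 9*v + 36) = (v - 5)*(v - 3)*(v - 2)*(v - 1)*(v^2 - v - 12) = (v - 5)*(v - 3)*(v - 2)*(v - 1)*(v + 3)*(v - 4)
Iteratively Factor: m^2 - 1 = (m - 1)*(m + 1)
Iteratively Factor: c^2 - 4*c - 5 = (c - 5)*(c + 1)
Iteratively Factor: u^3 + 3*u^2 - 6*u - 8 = (u + 4)*(u^2 - u - 2) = (u + 1)*(u + 4)*(u - 2)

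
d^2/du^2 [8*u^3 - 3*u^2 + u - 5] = 48*u - 6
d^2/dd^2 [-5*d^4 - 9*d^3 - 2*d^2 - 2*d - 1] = -60*d^2 - 54*d - 4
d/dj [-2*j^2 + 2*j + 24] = 2 - 4*j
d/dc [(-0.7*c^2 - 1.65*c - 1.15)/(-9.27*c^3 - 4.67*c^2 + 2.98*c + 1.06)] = (-6.489*c^4 - 30.591*c^3 - 41.773*c^2 - 12.225*c + 1.678)/(85.9329*c^6 + 86.5818*c^5 - 33.4403*c^4 - 47.4856*c^3 - 1.02*c^2 + 6.3176*c + 1.1236)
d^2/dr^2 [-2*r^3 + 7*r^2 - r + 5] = 14 - 12*r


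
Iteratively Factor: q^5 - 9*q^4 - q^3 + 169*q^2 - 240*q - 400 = (q - 5)*(q^4 - 4*q^3 - 21*q^2 + 64*q + 80) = (q - 5)*(q + 1)*(q^3 - 5*q^2 - 16*q + 80) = (q - 5)*(q - 4)*(q + 1)*(q^2 - q - 20) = (q - 5)*(q - 4)*(q + 1)*(q + 4)*(q - 5)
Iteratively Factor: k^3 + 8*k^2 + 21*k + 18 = (k + 3)*(k^2 + 5*k + 6) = (k + 3)^2*(k + 2)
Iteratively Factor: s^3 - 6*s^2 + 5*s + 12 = (s - 3)*(s^2 - 3*s - 4) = (s - 4)*(s - 3)*(s + 1)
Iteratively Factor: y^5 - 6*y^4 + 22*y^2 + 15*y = (y - 5)*(y^4 - y^3 - 5*y^2 - 3*y) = (y - 5)*(y + 1)*(y^3 - 2*y^2 - 3*y) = (y - 5)*(y + 1)^2*(y^2 - 3*y) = (y - 5)*(y - 3)*(y + 1)^2*(y)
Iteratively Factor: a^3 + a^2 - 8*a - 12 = (a - 3)*(a^2 + 4*a + 4) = (a - 3)*(a + 2)*(a + 2)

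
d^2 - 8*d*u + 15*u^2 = (d - 5*u)*(d - 3*u)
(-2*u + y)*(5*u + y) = -10*u^2 + 3*u*y + y^2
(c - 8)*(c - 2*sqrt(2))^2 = c^3 - 8*c^2 - 4*sqrt(2)*c^2 + 8*c + 32*sqrt(2)*c - 64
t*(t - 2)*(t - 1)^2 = t^4 - 4*t^3 + 5*t^2 - 2*t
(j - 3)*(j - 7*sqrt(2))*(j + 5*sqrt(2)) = j^3 - 3*j^2 - 2*sqrt(2)*j^2 - 70*j + 6*sqrt(2)*j + 210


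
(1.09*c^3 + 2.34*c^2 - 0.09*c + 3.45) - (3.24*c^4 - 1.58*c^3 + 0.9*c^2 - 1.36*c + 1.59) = -3.24*c^4 + 2.67*c^3 + 1.44*c^2 + 1.27*c + 1.86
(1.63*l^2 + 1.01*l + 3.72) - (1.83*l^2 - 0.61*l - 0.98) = -0.2*l^2 + 1.62*l + 4.7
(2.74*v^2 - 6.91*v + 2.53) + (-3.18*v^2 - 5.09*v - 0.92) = -0.44*v^2 - 12.0*v + 1.61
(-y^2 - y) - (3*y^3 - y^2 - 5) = -3*y^3 - y + 5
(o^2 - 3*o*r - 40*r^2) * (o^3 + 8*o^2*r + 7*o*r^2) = o^5 + 5*o^4*r - 57*o^3*r^2 - 341*o^2*r^3 - 280*o*r^4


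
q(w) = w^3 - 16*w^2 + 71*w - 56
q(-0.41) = -87.87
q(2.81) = 39.36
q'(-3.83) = 237.57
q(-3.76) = -602.32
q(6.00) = 10.00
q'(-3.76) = 233.73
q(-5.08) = -960.68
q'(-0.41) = 84.62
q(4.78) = 27.02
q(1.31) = 11.80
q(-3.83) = -618.81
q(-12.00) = -4940.00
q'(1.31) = 34.23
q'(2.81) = 4.77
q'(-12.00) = 887.00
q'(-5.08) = 310.98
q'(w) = 3*w^2 - 32*w + 71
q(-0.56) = -100.95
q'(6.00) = -13.00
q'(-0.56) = 89.86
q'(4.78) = -13.41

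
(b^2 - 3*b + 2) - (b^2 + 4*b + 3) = -7*b - 1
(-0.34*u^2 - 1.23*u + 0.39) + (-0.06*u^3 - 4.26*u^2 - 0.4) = -0.06*u^3 - 4.6*u^2 - 1.23*u - 0.01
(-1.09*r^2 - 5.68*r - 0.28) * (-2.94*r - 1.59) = 3.2046*r^3 + 18.4323*r^2 + 9.8544*r + 0.4452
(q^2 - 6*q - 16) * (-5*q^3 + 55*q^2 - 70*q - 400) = -5*q^5 + 85*q^4 - 320*q^3 - 860*q^2 + 3520*q + 6400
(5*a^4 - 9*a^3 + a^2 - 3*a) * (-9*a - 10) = -45*a^5 + 31*a^4 + 81*a^3 + 17*a^2 + 30*a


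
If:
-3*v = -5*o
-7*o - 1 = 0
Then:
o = -1/7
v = -5/21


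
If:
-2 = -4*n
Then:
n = 1/2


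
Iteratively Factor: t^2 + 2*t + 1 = (t + 1)*(t + 1)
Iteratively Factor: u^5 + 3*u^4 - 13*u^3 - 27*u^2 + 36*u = (u - 1)*(u^4 + 4*u^3 - 9*u^2 - 36*u) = (u - 3)*(u - 1)*(u^3 + 7*u^2 + 12*u) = u*(u - 3)*(u - 1)*(u^2 + 7*u + 12) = u*(u - 3)*(u - 1)*(u + 4)*(u + 3)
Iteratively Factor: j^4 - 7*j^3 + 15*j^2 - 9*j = (j - 3)*(j^3 - 4*j^2 + 3*j) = (j - 3)*(j - 1)*(j^2 - 3*j) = j*(j - 3)*(j - 1)*(j - 3)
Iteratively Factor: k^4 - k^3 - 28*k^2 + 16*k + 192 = (k - 4)*(k^3 + 3*k^2 - 16*k - 48) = (k - 4)*(k + 4)*(k^2 - k - 12) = (k - 4)*(k + 3)*(k + 4)*(k - 4)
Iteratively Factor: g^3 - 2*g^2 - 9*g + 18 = (g + 3)*(g^2 - 5*g + 6) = (g - 3)*(g + 3)*(g - 2)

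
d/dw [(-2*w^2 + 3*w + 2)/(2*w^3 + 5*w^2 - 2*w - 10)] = (4*w^4 - 12*w^3 - 23*w^2 + 20*w - 26)/(4*w^6 + 20*w^5 + 17*w^4 - 60*w^3 - 96*w^2 + 40*w + 100)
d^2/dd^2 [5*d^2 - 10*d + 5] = 10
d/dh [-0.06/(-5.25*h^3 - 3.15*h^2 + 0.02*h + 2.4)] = (-0.945*h^2 - 0.378*h + 0.0012)/(5.25*h^3 + 3.15*h^2 - 0.02*h - 2.4)^2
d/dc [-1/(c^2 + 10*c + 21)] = 2*(c + 5)/(c^2 + 10*c + 21)^2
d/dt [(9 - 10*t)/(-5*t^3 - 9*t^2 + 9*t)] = (-100*t^3 + 45*t^2 + 162*t - 81)/(t^2*(25*t^4 + 90*t^3 - 9*t^2 - 162*t + 81))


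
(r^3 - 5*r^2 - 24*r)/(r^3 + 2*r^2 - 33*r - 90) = r*(r - 8)/(r^2 - r - 30)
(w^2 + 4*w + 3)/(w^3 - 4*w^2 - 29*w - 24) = 1/(w - 8)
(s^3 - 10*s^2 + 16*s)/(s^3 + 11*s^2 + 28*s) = (s^2 - 10*s + 16)/(s^2 + 11*s + 28)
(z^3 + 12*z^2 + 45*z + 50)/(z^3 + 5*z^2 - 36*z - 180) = (z^2 + 7*z + 10)/(z^2 - 36)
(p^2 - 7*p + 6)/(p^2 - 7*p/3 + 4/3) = 3*(p - 6)/(3*p - 4)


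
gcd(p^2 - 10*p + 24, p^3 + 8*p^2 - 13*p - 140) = p - 4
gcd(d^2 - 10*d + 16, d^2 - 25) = 1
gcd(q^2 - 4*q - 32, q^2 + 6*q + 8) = q + 4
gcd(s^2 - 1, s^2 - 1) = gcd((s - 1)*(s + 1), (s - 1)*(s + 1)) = s^2 - 1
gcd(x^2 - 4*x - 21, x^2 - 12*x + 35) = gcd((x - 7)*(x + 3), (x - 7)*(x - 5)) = x - 7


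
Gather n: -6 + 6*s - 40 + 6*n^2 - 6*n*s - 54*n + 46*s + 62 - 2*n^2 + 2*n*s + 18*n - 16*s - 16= 4*n^2 + n*(-4*s - 36) + 36*s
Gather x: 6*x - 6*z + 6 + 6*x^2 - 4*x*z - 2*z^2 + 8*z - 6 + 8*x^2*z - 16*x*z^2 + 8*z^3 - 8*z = x^2*(8*z + 6) + x*(-16*z^2 - 4*z + 6) + 8*z^3 - 2*z^2 - 6*z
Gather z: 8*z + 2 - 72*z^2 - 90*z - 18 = -72*z^2 - 82*z - 16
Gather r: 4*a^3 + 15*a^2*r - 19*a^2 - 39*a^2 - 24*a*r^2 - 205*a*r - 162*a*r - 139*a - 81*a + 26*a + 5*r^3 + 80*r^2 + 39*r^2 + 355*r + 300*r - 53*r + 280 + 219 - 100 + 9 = 4*a^3 - 58*a^2 - 194*a + 5*r^3 + r^2*(119 - 24*a) + r*(15*a^2 - 367*a + 602) + 408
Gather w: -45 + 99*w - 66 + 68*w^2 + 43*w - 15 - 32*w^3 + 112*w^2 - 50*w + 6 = -32*w^3 + 180*w^2 + 92*w - 120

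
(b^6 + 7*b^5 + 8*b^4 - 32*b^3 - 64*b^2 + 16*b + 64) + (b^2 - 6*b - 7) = b^6 + 7*b^5 + 8*b^4 - 32*b^3 - 63*b^2 + 10*b + 57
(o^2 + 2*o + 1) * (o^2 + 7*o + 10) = o^4 + 9*o^3 + 25*o^2 + 27*o + 10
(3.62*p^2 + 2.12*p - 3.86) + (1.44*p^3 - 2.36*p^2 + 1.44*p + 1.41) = 1.44*p^3 + 1.26*p^2 + 3.56*p - 2.45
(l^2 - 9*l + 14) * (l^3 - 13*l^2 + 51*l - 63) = l^5 - 22*l^4 + 182*l^3 - 704*l^2 + 1281*l - 882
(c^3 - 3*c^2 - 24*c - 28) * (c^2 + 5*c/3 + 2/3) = c^5 - 4*c^4/3 - 85*c^3/3 - 70*c^2 - 188*c/3 - 56/3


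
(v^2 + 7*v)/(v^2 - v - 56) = v/(v - 8)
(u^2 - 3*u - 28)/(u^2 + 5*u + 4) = (u - 7)/(u + 1)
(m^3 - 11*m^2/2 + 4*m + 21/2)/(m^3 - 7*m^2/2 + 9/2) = (2*m - 7)/(2*m - 3)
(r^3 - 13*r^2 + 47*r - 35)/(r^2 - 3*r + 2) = (r^2 - 12*r + 35)/(r - 2)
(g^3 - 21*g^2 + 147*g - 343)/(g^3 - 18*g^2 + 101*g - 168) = (g^2 - 14*g + 49)/(g^2 - 11*g + 24)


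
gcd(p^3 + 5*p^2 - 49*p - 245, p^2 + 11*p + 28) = p + 7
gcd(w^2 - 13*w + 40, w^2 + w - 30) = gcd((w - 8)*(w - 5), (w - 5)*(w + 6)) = w - 5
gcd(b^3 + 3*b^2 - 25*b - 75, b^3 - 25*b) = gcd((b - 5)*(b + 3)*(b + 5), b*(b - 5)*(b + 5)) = b^2 - 25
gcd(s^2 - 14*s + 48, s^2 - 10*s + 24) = s - 6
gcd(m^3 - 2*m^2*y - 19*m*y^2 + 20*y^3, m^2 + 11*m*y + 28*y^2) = m + 4*y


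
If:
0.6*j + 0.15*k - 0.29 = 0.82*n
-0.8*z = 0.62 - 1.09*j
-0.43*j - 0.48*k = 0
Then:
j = 0.73394495412844*z + 0.568807339449541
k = -0.657492354740061*z - 0.509556574923547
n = 0.41675990154397*z - 0.0306696128887894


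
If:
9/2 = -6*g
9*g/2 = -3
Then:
No Solution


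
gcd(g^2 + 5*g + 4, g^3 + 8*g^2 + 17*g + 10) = g + 1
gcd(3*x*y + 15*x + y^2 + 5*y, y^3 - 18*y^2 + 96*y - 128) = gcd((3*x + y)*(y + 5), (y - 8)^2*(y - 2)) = 1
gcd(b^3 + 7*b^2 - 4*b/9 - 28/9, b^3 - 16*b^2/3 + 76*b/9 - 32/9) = b - 2/3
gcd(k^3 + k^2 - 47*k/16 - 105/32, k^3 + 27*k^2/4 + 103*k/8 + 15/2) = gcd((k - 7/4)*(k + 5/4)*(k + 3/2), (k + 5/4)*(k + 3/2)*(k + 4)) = k^2 + 11*k/4 + 15/8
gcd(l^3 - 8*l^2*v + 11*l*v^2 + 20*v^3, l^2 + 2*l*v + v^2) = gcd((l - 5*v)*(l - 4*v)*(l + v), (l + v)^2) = l + v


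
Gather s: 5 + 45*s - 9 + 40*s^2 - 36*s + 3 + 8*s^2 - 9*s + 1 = 48*s^2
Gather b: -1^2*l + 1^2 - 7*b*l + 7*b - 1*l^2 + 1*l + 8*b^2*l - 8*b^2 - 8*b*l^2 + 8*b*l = b^2*(8*l - 8) + b*(-8*l^2 + l + 7) - l^2 + 1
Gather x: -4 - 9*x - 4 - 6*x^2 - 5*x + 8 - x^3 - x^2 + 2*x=-x^3 - 7*x^2 - 12*x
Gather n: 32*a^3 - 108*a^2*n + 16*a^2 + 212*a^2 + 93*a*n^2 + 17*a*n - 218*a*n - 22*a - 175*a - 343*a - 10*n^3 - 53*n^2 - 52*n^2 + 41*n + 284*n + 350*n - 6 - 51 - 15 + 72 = 32*a^3 + 228*a^2 - 540*a - 10*n^3 + n^2*(93*a - 105) + n*(-108*a^2 - 201*a + 675)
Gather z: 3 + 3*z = 3*z + 3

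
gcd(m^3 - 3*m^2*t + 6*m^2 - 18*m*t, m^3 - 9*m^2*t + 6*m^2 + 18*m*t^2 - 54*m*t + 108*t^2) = -m^2 + 3*m*t - 6*m + 18*t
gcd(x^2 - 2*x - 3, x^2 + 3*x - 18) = x - 3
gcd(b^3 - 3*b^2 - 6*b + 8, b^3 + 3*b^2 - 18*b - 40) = b^2 - 2*b - 8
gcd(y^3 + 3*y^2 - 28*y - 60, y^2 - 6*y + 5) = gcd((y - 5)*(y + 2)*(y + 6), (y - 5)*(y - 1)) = y - 5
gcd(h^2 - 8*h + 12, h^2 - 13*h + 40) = 1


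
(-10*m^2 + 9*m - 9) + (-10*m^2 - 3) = -20*m^2 + 9*m - 12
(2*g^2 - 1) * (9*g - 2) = 18*g^3 - 4*g^2 - 9*g + 2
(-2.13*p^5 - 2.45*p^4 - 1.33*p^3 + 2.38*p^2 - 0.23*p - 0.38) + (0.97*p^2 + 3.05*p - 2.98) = -2.13*p^5 - 2.45*p^4 - 1.33*p^3 + 3.35*p^2 + 2.82*p - 3.36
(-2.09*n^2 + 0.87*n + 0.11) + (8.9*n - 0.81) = -2.09*n^2 + 9.77*n - 0.7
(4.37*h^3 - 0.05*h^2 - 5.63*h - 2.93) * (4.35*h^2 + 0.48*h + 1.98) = 19.0095*h^5 + 1.8801*h^4 - 15.8619*h^3 - 15.5469*h^2 - 12.5538*h - 5.8014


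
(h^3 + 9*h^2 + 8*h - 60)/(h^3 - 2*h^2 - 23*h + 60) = (h^2 + 4*h - 12)/(h^2 - 7*h + 12)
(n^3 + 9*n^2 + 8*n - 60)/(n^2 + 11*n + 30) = n - 2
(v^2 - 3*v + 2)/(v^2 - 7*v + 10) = (v - 1)/(v - 5)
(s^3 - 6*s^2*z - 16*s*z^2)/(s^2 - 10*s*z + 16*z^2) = s*(-s - 2*z)/(-s + 2*z)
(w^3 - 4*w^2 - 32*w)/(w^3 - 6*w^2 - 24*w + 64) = w/(w - 2)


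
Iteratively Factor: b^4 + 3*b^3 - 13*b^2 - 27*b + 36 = (b + 4)*(b^3 - b^2 - 9*b + 9) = (b - 1)*(b + 4)*(b^2 - 9) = (b - 1)*(b + 3)*(b + 4)*(b - 3)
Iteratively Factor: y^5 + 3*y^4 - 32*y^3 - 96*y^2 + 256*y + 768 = (y - 4)*(y^4 + 7*y^3 - 4*y^2 - 112*y - 192) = (y - 4)*(y + 4)*(y^3 + 3*y^2 - 16*y - 48) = (y - 4)*(y + 3)*(y + 4)*(y^2 - 16) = (y - 4)^2*(y + 3)*(y + 4)*(y + 4)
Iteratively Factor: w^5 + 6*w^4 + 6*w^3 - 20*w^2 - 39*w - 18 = (w + 1)*(w^4 + 5*w^3 + w^2 - 21*w - 18) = (w + 1)^2*(w^3 + 4*w^2 - 3*w - 18) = (w - 2)*(w + 1)^2*(w^2 + 6*w + 9) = (w - 2)*(w + 1)^2*(w + 3)*(w + 3)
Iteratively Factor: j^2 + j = (j)*(j + 1)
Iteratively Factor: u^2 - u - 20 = (u - 5)*(u + 4)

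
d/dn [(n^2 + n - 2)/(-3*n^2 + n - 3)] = (4*n^2 - 18*n - 1)/(9*n^4 - 6*n^3 + 19*n^2 - 6*n + 9)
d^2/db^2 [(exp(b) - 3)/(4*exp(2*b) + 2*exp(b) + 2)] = (2*exp(4*b) - 25*exp(3*b) - 15*exp(2*b) + 10*exp(b) + 2)*exp(b)/(8*exp(6*b) + 12*exp(5*b) + 18*exp(4*b) + 13*exp(3*b) + 9*exp(2*b) + 3*exp(b) + 1)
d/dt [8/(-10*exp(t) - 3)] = 80*exp(t)/(10*exp(t) + 3)^2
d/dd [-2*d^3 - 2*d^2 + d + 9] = -6*d^2 - 4*d + 1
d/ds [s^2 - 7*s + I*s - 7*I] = 2*s - 7 + I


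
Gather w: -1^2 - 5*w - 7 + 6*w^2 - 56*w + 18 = 6*w^2 - 61*w + 10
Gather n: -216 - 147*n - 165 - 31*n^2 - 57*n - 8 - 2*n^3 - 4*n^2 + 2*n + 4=-2*n^3 - 35*n^2 - 202*n - 385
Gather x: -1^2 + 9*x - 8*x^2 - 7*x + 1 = -8*x^2 + 2*x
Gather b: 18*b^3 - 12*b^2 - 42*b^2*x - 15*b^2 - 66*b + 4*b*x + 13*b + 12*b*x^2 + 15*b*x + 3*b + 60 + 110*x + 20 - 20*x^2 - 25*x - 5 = 18*b^3 + b^2*(-42*x - 27) + b*(12*x^2 + 19*x - 50) - 20*x^2 + 85*x + 75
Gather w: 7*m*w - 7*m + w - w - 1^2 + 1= 7*m*w - 7*m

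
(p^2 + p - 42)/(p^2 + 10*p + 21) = (p - 6)/(p + 3)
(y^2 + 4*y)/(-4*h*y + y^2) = (y + 4)/(-4*h + y)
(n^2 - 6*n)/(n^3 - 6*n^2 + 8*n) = (n - 6)/(n^2 - 6*n + 8)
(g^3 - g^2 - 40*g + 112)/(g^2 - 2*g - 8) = (g^2 + 3*g - 28)/(g + 2)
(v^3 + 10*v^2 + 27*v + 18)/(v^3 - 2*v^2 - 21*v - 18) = (v + 6)/(v - 6)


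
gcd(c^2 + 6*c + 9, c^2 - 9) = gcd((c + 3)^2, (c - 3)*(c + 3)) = c + 3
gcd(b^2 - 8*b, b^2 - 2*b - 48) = b - 8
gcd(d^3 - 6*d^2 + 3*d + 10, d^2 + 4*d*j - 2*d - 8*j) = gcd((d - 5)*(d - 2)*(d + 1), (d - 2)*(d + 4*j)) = d - 2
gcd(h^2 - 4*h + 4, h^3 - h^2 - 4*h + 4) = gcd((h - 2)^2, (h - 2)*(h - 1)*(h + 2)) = h - 2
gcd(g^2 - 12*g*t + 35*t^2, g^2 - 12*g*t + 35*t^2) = g^2 - 12*g*t + 35*t^2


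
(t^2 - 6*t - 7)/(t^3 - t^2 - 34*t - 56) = (t + 1)/(t^2 + 6*t + 8)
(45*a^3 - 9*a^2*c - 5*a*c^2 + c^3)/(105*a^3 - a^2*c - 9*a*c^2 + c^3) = (3*a - c)/(7*a - c)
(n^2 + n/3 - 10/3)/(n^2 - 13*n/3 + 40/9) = 3*(n + 2)/(3*n - 8)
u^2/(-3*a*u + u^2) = u/(-3*a + u)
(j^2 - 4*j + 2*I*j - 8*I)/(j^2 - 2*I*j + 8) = (j - 4)/(j - 4*I)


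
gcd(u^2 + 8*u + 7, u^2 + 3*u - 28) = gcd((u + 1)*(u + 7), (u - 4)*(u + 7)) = u + 7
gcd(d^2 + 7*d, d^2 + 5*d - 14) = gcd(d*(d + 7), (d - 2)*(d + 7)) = d + 7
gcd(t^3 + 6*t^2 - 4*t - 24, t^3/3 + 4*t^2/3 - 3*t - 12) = 1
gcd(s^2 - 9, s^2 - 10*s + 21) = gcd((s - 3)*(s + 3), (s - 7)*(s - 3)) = s - 3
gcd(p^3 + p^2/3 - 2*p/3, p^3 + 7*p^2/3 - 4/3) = p^2 + p/3 - 2/3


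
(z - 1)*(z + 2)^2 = z^3 + 3*z^2 - 4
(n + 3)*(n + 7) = n^2 + 10*n + 21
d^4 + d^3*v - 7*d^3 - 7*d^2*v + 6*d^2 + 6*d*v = d*(d - 6)*(d - 1)*(d + v)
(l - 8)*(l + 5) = l^2 - 3*l - 40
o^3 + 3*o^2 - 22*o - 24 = (o - 4)*(o + 1)*(o + 6)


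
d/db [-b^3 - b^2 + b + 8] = -3*b^2 - 2*b + 1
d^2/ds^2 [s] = 0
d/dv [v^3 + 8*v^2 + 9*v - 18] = 3*v^2 + 16*v + 9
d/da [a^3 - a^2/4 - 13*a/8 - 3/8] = 3*a^2 - a/2 - 13/8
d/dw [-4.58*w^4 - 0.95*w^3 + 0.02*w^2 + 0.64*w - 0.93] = -18.32*w^3 - 2.85*w^2 + 0.04*w + 0.64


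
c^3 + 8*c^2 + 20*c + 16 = (c + 2)^2*(c + 4)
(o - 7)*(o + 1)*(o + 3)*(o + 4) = o^4 + o^3 - 37*o^2 - 121*o - 84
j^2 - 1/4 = (j - 1/2)*(j + 1/2)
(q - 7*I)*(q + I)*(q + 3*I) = q^3 - 3*I*q^2 + 25*q + 21*I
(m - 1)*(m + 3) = m^2 + 2*m - 3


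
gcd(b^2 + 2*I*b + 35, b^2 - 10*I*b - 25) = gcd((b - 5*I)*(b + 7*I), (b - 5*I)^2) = b - 5*I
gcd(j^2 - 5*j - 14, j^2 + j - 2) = j + 2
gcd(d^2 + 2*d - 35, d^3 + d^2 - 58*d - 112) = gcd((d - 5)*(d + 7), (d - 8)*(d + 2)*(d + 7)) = d + 7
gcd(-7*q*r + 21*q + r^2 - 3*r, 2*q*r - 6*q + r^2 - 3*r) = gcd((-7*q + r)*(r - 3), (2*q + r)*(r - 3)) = r - 3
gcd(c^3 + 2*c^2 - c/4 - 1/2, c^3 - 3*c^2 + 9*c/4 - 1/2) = c - 1/2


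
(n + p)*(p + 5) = n*p + 5*n + p^2 + 5*p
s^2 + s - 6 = (s - 2)*(s + 3)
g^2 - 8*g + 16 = (g - 4)^2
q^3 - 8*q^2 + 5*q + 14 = (q - 7)*(q - 2)*(q + 1)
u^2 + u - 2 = (u - 1)*(u + 2)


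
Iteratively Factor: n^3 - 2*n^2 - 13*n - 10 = (n + 1)*(n^2 - 3*n - 10) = (n - 5)*(n + 1)*(n + 2)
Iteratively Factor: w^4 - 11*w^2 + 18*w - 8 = (w + 4)*(w^3 - 4*w^2 + 5*w - 2) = (w - 1)*(w + 4)*(w^2 - 3*w + 2) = (w - 2)*(w - 1)*(w + 4)*(w - 1)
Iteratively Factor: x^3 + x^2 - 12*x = (x - 3)*(x^2 + 4*x) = (x - 3)*(x + 4)*(x)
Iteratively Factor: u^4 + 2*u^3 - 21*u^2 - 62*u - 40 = (u + 1)*(u^3 + u^2 - 22*u - 40) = (u + 1)*(u + 2)*(u^2 - u - 20) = (u + 1)*(u + 2)*(u + 4)*(u - 5)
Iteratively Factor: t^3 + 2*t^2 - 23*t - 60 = (t + 4)*(t^2 - 2*t - 15) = (t + 3)*(t + 4)*(t - 5)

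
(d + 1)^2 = d^2 + 2*d + 1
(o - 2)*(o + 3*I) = o^2 - 2*o + 3*I*o - 6*I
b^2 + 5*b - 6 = (b - 1)*(b + 6)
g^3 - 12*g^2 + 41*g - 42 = (g - 7)*(g - 3)*(g - 2)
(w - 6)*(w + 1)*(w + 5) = w^3 - 31*w - 30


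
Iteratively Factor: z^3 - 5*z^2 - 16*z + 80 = (z + 4)*(z^2 - 9*z + 20) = (z - 5)*(z + 4)*(z - 4)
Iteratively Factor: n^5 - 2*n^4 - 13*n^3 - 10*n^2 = (n + 1)*(n^4 - 3*n^3 - 10*n^2) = n*(n + 1)*(n^3 - 3*n^2 - 10*n) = n*(n + 1)*(n + 2)*(n^2 - 5*n) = n*(n - 5)*(n + 1)*(n + 2)*(n)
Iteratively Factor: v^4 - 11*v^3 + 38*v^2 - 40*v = (v - 5)*(v^3 - 6*v^2 + 8*v) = v*(v - 5)*(v^2 - 6*v + 8) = v*(v - 5)*(v - 2)*(v - 4)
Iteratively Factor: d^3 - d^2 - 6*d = (d + 2)*(d^2 - 3*d) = (d - 3)*(d + 2)*(d)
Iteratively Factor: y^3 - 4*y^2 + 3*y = (y - 3)*(y^2 - y) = y*(y - 3)*(y - 1)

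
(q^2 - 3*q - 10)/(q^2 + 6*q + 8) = (q - 5)/(q + 4)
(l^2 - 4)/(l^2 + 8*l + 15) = (l^2 - 4)/(l^2 + 8*l + 15)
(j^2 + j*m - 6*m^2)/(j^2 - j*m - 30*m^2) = (-j^2 - j*m + 6*m^2)/(-j^2 + j*m + 30*m^2)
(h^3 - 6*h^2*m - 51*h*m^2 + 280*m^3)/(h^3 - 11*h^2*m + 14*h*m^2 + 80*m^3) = (h + 7*m)/(h + 2*m)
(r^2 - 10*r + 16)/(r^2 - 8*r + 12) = (r - 8)/(r - 6)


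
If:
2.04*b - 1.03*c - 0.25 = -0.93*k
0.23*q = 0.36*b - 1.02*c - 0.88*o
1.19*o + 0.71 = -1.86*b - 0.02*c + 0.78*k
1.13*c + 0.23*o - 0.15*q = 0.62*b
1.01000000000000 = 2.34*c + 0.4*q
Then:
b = 0.10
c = 0.28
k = 0.36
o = -0.52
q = 0.90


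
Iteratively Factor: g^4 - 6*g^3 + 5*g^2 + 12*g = (g - 4)*(g^3 - 2*g^2 - 3*g) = (g - 4)*(g - 3)*(g^2 + g) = g*(g - 4)*(g - 3)*(g + 1)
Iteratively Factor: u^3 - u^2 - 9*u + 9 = (u - 3)*(u^2 + 2*u - 3) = (u - 3)*(u + 3)*(u - 1)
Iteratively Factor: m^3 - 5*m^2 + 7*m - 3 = (m - 3)*(m^2 - 2*m + 1) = (m - 3)*(m - 1)*(m - 1)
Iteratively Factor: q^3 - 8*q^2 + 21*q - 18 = (q - 3)*(q^2 - 5*q + 6) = (q - 3)*(q - 2)*(q - 3)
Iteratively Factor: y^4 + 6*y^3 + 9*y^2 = (y)*(y^3 + 6*y^2 + 9*y) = y*(y + 3)*(y^2 + 3*y) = y*(y + 3)^2*(y)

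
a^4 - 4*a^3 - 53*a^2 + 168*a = a*(a - 8)*(a - 3)*(a + 7)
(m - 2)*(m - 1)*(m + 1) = m^3 - 2*m^2 - m + 2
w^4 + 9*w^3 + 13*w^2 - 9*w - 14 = (w - 1)*(w + 1)*(w + 2)*(w + 7)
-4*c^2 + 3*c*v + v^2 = (-c + v)*(4*c + v)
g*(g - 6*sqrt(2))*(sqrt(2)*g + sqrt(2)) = sqrt(2)*g^3 - 12*g^2 + sqrt(2)*g^2 - 12*g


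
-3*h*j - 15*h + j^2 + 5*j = (-3*h + j)*(j + 5)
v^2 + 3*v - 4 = (v - 1)*(v + 4)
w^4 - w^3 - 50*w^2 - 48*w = w*(w - 8)*(w + 1)*(w + 6)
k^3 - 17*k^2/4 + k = k*(k - 4)*(k - 1/4)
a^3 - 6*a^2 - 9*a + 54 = (a - 6)*(a - 3)*(a + 3)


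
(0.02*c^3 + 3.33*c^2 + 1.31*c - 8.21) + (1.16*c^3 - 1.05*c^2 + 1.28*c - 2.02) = 1.18*c^3 + 2.28*c^2 + 2.59*c - 10.23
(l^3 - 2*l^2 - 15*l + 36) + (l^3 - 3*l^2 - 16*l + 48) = 2*l^3 - 5*l^2 - 31*l + 84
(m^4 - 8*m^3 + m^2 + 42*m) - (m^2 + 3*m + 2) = m^4 - 8*m^3 + 39*m - 2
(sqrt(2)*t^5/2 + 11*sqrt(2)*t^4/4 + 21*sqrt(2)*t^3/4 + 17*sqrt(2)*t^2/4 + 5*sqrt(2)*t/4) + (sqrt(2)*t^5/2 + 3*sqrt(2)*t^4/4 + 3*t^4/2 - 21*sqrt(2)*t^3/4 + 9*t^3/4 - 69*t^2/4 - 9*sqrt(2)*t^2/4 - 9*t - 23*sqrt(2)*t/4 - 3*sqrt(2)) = sqrt(2)*t^5 + 3*t^4/2 + 7*sqrt(2)*t^4/2 + 9*t^3/4 - 69*t^2/4 + 2*sqrt(2)*t^2 - 9*t - 9*sqrt(2)*t/2 - 3*sqrt(2)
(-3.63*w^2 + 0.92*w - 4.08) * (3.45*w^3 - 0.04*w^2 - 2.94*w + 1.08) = -12.5235*w^5 + 3.3192*w^4 - 3.4406*w^3 - 6.462*w^2 + 12.9888*w - 4.4064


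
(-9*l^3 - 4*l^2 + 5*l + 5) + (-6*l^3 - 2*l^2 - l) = -15*l^3 - 6*l^2 + 4*l + 5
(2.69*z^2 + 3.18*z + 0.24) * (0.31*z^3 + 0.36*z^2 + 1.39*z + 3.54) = 0.8339*z^5 + 1.9542*z^4 + 4.9583*z^3 + 14.0292*z^2 + 11.5908*z + 0.8496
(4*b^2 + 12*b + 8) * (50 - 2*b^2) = -8*b^4 - 24*b^3 + 184*b^2 + 600*b + 400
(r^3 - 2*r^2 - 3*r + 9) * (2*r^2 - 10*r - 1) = 2*r^5 - 14*r^4 + 13*r^3 + 50*r^2 - 87*r - 9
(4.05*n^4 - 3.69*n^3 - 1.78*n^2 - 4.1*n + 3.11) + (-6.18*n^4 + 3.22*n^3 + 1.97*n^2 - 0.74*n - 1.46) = -2.13*n^4 - 0.47*n^3 + 0.19*n^2 - 4.84*n + 1.65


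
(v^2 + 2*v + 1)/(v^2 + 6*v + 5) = (v + 1)/(v + 5)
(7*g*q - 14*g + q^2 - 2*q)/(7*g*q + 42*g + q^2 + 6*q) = (q - 2)/(q + 6)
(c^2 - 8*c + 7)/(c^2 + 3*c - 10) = (c^2 - 8*c + 7)/(c^2 + 3*c - 10)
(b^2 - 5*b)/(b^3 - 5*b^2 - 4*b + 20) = b/(b^2 - 4)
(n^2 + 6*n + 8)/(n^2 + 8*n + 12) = (n + 4)/(n + 6)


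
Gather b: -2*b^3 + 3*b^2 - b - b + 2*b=-2*b^3 + 3*b^2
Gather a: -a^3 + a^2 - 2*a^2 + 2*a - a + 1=-a^3 - a^2 + a + 1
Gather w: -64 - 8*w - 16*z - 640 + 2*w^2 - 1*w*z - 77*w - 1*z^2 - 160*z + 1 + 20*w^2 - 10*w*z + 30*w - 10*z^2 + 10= 22*w^2 + w*(-11*z - 55) - 11*z^2 - 176*z - 693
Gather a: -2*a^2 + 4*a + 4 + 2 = -2*a^2 + 4*a + 6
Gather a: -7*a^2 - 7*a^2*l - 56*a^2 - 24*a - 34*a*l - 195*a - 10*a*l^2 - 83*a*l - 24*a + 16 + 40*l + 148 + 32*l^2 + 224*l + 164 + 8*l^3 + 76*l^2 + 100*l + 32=a^2*(-7*l - 63) + a*(-10*l^2 - 117*l - 243) + 8*l^3 + 108*l^2 + 364*l + 360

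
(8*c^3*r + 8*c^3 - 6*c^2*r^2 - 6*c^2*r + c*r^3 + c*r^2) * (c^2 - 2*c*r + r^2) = 8*c^5*r + 8*c^5 - 22*c^4*r^2 - 22*c^4*r + 21*c^3*r^3 + 21*c^3*r^2 - 8*c^2*r^4 - 8*c^2*r^3 + c*r^5 + c*r^4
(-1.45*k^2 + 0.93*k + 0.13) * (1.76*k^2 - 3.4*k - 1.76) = -2.552*k^4 + 6.5668*k^3 - 0.3812*k^2 - 2.0788*k - 0.2288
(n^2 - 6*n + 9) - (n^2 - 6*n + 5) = 4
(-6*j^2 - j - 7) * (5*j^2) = -30*j^4 - 5*j^3 - 35*j^2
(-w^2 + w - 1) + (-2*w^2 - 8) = -3*w^2 + w - 9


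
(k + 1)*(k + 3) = k^2 + 4*k + 3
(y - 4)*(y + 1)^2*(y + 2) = y^4 - 11*y^2 - 18*y - 8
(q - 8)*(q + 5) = q^2 - 3*q - 40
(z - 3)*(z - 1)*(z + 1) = z^3 - 3*z^2 - z + 3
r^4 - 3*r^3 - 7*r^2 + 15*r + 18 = (r - 3)^2*(r + 1)*(r + 2)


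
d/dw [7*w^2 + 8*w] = 14*w + 8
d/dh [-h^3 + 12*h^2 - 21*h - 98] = -3*h^2 + 24*h - 21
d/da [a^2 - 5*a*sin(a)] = -5*a*cos(a) + 2*a - 5*sin(a)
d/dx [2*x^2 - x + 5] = 4*x - 1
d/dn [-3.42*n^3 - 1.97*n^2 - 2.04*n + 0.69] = -10.26*n^2 - 3.94*n - 2.04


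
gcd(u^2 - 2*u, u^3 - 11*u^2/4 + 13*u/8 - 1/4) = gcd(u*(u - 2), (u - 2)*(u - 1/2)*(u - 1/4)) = u - 2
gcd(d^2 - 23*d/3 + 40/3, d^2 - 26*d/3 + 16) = d - 8/3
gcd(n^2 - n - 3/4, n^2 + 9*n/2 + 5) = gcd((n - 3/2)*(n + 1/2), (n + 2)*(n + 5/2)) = 1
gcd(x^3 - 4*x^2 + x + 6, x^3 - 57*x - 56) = x + 1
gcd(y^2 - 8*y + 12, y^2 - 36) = y - 6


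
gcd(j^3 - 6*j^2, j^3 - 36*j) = j^2 - 6*j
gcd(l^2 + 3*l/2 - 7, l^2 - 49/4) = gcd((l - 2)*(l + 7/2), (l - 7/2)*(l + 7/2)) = l + 7/2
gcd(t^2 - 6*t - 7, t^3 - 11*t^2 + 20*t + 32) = t + 1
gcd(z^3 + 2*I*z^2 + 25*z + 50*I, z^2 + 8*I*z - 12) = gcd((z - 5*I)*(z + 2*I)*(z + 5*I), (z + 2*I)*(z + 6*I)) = z + 2*I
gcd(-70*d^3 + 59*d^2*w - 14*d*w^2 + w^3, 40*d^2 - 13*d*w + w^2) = -5*d + w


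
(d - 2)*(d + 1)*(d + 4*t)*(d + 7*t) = d^4 + 11*d^3*t - d^3 + 28*d^2*t^2 - 11*d^2*t - 2*d^2 - 28*d*t^2 - 22*d*t - 56*t^2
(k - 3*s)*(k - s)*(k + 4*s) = k^3 - 13*k*s^2 + 12*s^3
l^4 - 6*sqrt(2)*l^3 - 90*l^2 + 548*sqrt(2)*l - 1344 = (l - 8*sqrt(2))*(l - 3*sqrt(2))*(l - 2*sqrt(2))*(l + 7*sqrt(2))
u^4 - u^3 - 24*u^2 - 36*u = u*(u - 6)*(u + 2)*(u + 3)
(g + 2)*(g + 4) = g^2 + 6*g + 8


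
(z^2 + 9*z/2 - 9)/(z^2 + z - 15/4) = 2*(z + 6)/(2*z + 5)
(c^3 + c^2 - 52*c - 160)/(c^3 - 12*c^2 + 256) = (c + 5)/(c - 8)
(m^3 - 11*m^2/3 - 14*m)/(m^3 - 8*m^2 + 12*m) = (m + 7/3)/(m - 2)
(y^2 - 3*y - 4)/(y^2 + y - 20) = (y + 1)/(y + 5)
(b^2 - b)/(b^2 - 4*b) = (b - 1)/(b - 4)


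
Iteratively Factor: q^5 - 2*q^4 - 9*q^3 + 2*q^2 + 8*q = (q)*(q^4 - 2*q^3 - 9*q^2 + 2*q + 8) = q*(q - 4)*(q^3 + 2*q^2 - q - 2) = q*(q - 4)*(q + 1)*(q^2 + q - 2) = q*(q - 4)*(q - 1)*(q + 1)*(q + 2)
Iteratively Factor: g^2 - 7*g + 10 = (g - 5)*(g - 2)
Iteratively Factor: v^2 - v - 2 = (v + 1)*(v - 2)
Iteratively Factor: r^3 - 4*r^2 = (r)*(r^2 - 4*r) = r^2*(r - 4)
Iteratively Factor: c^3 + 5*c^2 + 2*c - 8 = (c - 1)*(c^2 + 6*c + 8) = (c - 1)*(c + 2)*(c + 4)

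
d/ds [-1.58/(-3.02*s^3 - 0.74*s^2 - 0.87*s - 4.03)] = (-14.3148*s^2 - 2.3384*s - 1.3746)/(3.02*s^3 + 0.74*s^2 + 0.87*s + 4.03)^2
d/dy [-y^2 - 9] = -2*y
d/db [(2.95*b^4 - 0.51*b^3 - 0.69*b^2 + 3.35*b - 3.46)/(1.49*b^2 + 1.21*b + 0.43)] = (8.791*b^5 + 9.9486*b^4 + 3.8398*b^3 - 6.4843*b^2 + 9.7174*b + 5.6271)/(2.2201*b^4 + 3.6058*b^3 + 2.7455*b^2 + 1.0406*b + 0.1849)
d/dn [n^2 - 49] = 2*n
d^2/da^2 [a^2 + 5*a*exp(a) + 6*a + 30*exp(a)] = 5*a*exp(a) + 40*exp(a) + 2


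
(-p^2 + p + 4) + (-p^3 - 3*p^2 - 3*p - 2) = -p^3 - 4*p^2 - 2*p + 2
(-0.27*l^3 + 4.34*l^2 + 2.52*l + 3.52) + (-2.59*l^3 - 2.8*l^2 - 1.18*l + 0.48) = -2.86*l^3 + 1.54*l^2 + 1.34*l + 4.0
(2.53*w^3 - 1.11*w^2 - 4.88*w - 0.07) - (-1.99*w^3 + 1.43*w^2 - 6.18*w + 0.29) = 4.52*w^3 - 2.54*w^2 + 1.3*w - 0.36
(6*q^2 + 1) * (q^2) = 6*q^4 + q^2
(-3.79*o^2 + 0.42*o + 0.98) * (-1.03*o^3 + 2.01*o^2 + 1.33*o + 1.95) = 3.9037*o^5 - 8.0505*o^4 - 5.2059*o^3 - 4.8621*o^2 + 2.1224*o + 1.911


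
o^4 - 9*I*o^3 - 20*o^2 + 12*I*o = o*(o - 6*I)*(o - 2*I)*(o - I)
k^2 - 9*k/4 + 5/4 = (k - 5/4)*(k - 1)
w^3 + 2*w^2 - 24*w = w*(w - 4)*(w + 6)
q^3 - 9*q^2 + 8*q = q*(q - 8)*(q - 1)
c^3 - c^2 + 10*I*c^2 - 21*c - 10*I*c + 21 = (c - 1)*(c + 3*I)*(c + 7*I)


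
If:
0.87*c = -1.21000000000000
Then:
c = -1.39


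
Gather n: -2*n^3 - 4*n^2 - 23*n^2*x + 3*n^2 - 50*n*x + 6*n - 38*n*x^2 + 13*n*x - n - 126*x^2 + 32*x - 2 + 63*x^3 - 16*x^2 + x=-2*n^3 + n^2*(-23*x - 1) + n*(-38*x^2 - 37*x + 5) + 63*x^3 - 142*x^2 + 33*x - 2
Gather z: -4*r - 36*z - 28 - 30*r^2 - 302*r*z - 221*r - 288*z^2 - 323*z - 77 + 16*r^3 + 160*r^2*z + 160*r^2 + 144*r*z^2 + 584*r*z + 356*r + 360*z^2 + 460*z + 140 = 16*r^3 + 130*r^2 + 131*r + z^2*(144*r + 72) + z*(160*r^2 + 282*r + 101) + 35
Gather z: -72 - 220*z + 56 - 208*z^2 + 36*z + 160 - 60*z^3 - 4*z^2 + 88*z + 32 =-60*z^3 - 212*z^2 - 96*z + 176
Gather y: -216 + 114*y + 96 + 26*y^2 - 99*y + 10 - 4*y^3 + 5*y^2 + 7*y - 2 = -4*y^3 + 31*y^2 + 22*y - 112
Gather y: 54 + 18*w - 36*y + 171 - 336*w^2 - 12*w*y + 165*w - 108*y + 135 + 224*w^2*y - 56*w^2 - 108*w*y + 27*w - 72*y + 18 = -392*w^2 + 210*w + y*(224*w^2 - 120*w - 216) + 378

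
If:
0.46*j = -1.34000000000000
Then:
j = -2.91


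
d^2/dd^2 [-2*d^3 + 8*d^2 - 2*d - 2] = 16 - 12*d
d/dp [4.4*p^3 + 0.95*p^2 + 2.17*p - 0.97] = 13.2*p^2 + 1.9*p + 2.17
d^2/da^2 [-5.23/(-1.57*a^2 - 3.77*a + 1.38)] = (-25.782854*a^2 - 61.911694*a + 5.23*(3.14*a + 3.77)*(6.28*a + 7.54) + 22.662636)/(1.57*a^2 + 3.77*a - 1.38)^3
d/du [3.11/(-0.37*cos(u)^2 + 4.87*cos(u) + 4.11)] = (15.1457 - 2.3014*cos(u))*sin(u)/(-0.37*cos(u)^2 + 4.87*cos(u) + 4.11)^2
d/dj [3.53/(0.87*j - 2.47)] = -3.0711/(0.87*j - 2.47)^2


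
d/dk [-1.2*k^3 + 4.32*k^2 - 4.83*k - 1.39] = -3.6*k^2 + 8.64*k - 4.83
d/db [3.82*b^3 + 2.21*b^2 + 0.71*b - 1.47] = 11.46*b^2 + 4.42*b + 0.71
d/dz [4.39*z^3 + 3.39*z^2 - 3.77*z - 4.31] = 13.17*z^2 + 6.78*z - 3.77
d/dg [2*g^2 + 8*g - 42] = 4*g + 8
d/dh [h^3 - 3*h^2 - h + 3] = 3*h^2 - 6*h - 1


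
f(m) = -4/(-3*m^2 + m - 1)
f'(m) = -4*(6*m - 1)/(-3*m^2 + m - 1)^2 = 4*(1 - 6*m)/(3*m^2 - m + 1)^2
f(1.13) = 1.08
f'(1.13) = -1.69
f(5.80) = 0.04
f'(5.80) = -0.01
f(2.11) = 0.33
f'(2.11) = -0.31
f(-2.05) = 0.26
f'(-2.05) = 0.22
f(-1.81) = 0.32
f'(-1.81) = 0.30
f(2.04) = 0.35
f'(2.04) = -0.34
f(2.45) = 0.24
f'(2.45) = -0.20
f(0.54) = 3.00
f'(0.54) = -5.03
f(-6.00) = 0.03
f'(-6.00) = 0.01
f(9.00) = 0.02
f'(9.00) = 0.00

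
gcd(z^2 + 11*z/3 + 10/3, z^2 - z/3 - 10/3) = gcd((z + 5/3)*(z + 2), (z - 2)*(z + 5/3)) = z + 5/3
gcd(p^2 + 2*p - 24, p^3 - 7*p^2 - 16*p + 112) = p - 4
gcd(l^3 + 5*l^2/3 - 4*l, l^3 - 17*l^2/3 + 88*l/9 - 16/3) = l - 4/3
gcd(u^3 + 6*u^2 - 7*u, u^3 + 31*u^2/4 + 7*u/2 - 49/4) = u^2 + 6*u - 7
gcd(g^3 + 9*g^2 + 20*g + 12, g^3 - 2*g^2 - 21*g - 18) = g + 1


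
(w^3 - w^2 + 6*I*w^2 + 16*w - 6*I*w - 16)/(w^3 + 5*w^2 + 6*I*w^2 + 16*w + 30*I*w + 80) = (w - 1)/(w + 5)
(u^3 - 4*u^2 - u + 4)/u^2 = u - 4 - 1/u + 4/u^2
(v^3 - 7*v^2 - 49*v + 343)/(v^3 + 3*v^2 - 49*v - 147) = (v - 7)/(v + 3)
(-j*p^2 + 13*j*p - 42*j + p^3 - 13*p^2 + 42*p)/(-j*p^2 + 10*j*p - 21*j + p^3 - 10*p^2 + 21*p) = (p - 6)/(p - 3)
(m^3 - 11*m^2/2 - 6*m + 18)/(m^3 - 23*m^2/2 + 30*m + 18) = (2*m^2 + m - 6)/(2*m^2 - 11*m - 6)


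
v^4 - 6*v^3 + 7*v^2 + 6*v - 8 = (v - 4)*(v - 2)*(v - 1)*(v + 1)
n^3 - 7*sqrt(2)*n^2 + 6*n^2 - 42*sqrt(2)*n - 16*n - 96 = (n + 6)*(n - 8*sqrt(2))*(n + sqrt(2))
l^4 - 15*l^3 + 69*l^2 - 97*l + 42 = (l - 7)*(l - 6)*(l - 1)^2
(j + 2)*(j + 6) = j^2 + 8*j + 12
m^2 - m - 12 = (m - 4)*(m + 3)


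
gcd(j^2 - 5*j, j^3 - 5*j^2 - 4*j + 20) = j - 5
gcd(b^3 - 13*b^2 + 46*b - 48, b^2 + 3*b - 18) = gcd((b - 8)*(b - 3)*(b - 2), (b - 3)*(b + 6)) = b - 3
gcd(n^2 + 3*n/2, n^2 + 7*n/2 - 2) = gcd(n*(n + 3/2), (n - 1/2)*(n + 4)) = 1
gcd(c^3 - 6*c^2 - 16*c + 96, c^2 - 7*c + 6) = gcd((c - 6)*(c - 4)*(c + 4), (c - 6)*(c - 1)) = c - 6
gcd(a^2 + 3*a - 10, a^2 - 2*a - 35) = a + 5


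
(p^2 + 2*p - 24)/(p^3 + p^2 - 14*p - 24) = (p + 6)/(p^2 + 5*p + 6)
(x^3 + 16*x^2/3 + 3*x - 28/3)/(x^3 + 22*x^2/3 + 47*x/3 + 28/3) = (x - 1)/(x + 1)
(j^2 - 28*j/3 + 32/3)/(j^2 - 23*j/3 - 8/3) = (3*j - 4)/(3*j + 1)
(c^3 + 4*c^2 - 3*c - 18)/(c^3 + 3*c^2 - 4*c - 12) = (c + 3)/(c + 2)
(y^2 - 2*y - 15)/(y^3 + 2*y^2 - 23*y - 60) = 1/(y + 4)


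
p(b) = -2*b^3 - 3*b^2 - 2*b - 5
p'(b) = -6*b^2 - 6*b - 2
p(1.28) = -16.67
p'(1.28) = -19.51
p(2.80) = -78.02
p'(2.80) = -65.84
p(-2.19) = 6.00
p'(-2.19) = -17.64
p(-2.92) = 25.05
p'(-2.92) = -35.64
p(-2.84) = 22.30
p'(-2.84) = -33.35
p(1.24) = -15.91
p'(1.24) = -18.67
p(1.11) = -13.65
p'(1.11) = -16.05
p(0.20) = -5.54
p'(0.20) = -3.44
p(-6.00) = 331.00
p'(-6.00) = -182.00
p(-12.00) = 3043.00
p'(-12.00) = -794.00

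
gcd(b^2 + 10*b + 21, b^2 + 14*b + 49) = b + 7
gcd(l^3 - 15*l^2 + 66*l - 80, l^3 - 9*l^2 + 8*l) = l - 8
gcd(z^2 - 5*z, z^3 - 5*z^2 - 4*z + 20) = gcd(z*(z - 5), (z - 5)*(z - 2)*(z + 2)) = z - 5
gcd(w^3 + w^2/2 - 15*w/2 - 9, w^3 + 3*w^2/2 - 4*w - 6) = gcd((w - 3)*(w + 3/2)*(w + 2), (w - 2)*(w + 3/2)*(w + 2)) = w^2 + 7*w/2 + 3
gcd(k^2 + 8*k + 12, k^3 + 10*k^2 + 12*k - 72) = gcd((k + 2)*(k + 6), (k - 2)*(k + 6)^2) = k + 6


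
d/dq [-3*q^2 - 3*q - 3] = -6*q - 3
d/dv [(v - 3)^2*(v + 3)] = 3*(v - 3)*(v + 1)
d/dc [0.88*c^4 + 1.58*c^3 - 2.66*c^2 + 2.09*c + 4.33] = 3.52*c^3 + 4.74*c^2 - 5.32*c + 2.09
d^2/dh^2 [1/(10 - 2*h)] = -1/(h - 5)^3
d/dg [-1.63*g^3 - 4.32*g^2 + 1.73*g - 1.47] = -4.89*g^2 - 8.64*g + 1.73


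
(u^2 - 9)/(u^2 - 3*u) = (u + 3)/u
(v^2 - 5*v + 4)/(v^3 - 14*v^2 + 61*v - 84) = (v - 1)/(v^2 - 10*v + 21)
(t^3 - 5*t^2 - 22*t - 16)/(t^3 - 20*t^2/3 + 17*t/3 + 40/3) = 3*(t^2 - 6*t - 16)/(3*t^2 - 23*t + 40)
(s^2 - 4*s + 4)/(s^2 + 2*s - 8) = (s - 2)/(s + 4)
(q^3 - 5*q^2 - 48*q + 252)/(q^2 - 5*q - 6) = (q^2 + q - 42)/(q + 1)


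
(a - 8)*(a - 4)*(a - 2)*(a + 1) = a^4 - 13*a^3 + 42*a^2 - 8*a - 64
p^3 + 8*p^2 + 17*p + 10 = (p + 1)*(p + 2)*(p + 5)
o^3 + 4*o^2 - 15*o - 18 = (o - 3)*(o + 1)*(o + 6)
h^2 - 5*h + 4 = (h - 4)*(h - 1)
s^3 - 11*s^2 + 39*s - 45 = (s - 5)*(s - 3)^2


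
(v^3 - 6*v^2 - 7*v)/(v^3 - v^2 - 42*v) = (v + 1)/(v + 6)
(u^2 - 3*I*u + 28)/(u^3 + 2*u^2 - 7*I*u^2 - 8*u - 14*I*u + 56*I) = (u + 4*I)/(u^2 + 2*u - 8)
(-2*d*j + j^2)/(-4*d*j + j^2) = (2*d - j)/(4*d - j)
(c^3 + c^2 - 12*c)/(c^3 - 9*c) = (c + 4)/(c + 3)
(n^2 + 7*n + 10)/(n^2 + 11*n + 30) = (n + 2)/(n + 6)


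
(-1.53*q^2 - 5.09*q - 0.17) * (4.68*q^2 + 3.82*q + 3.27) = -7.1604*q^4 - 29.6658*q^3 - 25.2425*q^2 - 17.2937*q - 0.5559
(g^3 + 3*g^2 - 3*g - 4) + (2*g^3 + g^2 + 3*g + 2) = 3*g^3 + 4*g^2 - 2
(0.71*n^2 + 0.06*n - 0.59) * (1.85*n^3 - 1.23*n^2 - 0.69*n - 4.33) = 1.3135*n^5 - 0.7623*n^4 - 1.6552*n^3 - 2.39*n^2 + 0.1473*n + 2.5547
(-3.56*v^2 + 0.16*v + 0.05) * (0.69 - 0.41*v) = 1.4596*v^3 - 2.522*v^2 + 0.0899*v + 0.0345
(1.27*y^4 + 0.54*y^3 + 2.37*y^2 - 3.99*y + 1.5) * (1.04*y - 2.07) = 1.3208*y^5 - 2.0673*y^4 + 1.347*y^3 - 9.0555*y^2 + 9.8193*y - 3.105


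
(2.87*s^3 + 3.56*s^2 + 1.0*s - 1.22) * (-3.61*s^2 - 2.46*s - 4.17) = -10.3607*s^5 - 19.9118*s^4 - 24.3355*s^3 - 12.901*s^2 - 1.1688*s + 5.0874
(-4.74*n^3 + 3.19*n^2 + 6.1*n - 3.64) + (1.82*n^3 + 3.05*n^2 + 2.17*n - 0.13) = -2.92*n^3 + 6.24*n^2 + 8.27*n - 3.77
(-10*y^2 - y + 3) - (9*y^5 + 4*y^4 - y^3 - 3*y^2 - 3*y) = -9*y^5 - 4*y^4 + y^3 - 7*y^2 + 2*y + 3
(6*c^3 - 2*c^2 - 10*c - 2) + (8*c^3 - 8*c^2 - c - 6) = 14*c^3 - 10*c^2 - 11*c - 8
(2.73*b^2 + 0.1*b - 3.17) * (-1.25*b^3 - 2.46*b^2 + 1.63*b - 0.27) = -3.4125*b^5 - 6.8408*b^4 + 8.1664*b^3 + 7.2241*b^2 - 5.1941*b + 0.8559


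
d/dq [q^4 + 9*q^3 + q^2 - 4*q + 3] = 4*q^3 + 27*q^2 + 2*q - 4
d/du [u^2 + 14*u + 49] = 2*u + 14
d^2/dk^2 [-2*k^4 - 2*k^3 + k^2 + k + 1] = -24*k^2 - 12*k + 2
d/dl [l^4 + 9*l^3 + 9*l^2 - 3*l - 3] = 4*l^3 + 27*l^2 + 18*l - 3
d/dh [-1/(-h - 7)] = -1/(h + 7)^2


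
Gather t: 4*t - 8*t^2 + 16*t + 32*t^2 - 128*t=24*t^2 - 108*t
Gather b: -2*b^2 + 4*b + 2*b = -2*b^2 + 6*b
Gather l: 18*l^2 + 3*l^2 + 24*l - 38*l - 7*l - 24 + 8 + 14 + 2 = 21*l^2 - 21*l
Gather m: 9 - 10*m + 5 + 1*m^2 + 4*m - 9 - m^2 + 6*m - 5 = 0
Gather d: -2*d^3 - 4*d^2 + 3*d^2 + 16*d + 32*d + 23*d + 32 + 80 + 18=-2*d^3 - d^2 + 71*d + 130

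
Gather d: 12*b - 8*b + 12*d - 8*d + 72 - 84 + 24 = 4*b + 4*d + 12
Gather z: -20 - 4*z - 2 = -4*z - 22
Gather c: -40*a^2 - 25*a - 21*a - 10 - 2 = -40*a^2 - 46*a - 12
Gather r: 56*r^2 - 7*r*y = 56*r^2 - 7*r*y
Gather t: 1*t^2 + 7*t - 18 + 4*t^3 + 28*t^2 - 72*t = 4*t^3 + 29*t^2 - 65*t - 18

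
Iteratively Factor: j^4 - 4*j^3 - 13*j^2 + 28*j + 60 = (j + 2)*(j^3 - 6*j^2 - j + 30) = (j + 2)^2*(j^2 - 8*j + 15) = (j - 3)*(j + 2)^2*(j - 5)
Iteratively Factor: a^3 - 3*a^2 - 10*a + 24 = (a - 4)*(a^2 + a - 6) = (a - 4)*(a + 3)*(a - 2)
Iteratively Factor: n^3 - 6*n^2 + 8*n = (n)*(n^2 - 6*n + 8) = n*(n - 4)*(n - 2)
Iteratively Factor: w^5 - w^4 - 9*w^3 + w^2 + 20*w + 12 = (w + 1)*(w^4 - 2*w^3 - 7*w^2 + 8*w + 12) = (w - 3)*(w + 1)*(w^3 + w^2 - 4*w - 4) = (w - 3)*(w + 1)^2*(w^2 - 4) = (w - 3)*(w + 1)^2*(w + 2)*(w - 2)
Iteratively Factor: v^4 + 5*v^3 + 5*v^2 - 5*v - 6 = (v + 3)*(v^3 + 2*v^2 - v - 2) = (v - 1)*(v + 3)*(v^2 + 3*v + 2) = (v - 1)*(v + 1)*(v + 3)*(v + 2)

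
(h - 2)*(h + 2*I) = h^2 - 2*h + 2*I*h - 4*I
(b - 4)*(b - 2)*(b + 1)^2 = b^4 - 4*b^3 - 3*b^2 + 10*b + 8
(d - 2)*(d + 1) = d^2 - d - 2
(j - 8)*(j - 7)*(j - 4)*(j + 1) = j^4 - 18*j^3 + 97*j^2 - 108*j - 224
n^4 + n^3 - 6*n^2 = n^2*(n - 2)*(n + 3)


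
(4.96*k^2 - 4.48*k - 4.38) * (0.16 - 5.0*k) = -24.8*k^3 + 23.1936*k^2 + 21.1832*k - 0.7008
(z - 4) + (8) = z + 4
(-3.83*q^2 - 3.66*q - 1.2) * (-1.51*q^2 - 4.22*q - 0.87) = 5.7833*q^4 + 21.6892*q^3 + 20.5893*q^2 + 8.2482*q + 1.044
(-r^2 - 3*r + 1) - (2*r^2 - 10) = -3*r^2 - 3*r + 11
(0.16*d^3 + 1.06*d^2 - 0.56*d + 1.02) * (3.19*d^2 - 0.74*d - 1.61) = 0.5104*d^5 + 3.263*d^4 - 2.8284*d^3 + 1.9616*d^2 + 0.1468*d - 1.6422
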